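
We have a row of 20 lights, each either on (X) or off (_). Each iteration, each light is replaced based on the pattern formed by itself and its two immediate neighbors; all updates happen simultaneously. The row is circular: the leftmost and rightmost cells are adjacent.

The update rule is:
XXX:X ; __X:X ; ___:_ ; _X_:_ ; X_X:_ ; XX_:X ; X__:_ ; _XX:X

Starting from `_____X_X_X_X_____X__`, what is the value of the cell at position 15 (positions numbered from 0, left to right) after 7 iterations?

_

____X___________X___
___X___________X____
__X___________X_____
_X___________X______
X___________X_______
___________X_______X
__________X_______X_
position 15 holds _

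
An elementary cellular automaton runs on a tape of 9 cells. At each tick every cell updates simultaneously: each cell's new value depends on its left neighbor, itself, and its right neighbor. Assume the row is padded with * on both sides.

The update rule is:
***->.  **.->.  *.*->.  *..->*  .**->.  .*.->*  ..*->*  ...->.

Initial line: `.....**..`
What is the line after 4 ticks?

*...*..**
.*.****..
.*.....**
.**...*..

.**...*..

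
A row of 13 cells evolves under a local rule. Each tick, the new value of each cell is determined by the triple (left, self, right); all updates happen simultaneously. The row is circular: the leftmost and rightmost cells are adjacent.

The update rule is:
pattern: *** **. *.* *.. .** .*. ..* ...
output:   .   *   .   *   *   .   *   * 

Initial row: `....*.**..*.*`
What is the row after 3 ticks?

****..****...

****..****...
*..****..****
****..****...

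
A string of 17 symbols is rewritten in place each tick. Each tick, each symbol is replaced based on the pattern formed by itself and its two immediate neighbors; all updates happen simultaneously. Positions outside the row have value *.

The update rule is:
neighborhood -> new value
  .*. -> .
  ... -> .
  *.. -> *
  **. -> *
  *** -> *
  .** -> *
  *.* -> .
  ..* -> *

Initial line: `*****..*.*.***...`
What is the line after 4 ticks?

***************.*

tick 1: *******....****.*
tick 2: ********..*****.*
tick 3: ***************.*
tick 4: ***************.*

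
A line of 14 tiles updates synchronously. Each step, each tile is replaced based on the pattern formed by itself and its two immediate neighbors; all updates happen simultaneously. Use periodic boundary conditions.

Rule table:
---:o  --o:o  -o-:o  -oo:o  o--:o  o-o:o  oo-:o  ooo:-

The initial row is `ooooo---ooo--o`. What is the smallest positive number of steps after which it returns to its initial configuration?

2

----ooooo-oooo
ooooo---ooo--o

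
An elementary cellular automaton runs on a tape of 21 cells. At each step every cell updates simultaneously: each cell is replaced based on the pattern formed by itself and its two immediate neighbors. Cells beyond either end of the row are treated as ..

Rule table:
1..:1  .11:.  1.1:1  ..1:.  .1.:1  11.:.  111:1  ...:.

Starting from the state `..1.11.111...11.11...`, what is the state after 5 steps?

......11..1.1.1....11

..11..1.1.1....1..1..
....1.111111...11.11.
....11.1111.1....1..1
......1.11.111...11.1
......11..1.1.1....11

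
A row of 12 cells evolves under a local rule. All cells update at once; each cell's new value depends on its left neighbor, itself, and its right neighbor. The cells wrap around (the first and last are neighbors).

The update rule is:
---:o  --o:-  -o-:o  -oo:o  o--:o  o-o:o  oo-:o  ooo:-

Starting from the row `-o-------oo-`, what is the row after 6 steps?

oo-ooooo-o-o

-ooooooo-ooo
oo-----ooo-o
-ooooo-o-ooo
oo---ooooo-o
-ooo-o---ooo
oo-ooooo-o-o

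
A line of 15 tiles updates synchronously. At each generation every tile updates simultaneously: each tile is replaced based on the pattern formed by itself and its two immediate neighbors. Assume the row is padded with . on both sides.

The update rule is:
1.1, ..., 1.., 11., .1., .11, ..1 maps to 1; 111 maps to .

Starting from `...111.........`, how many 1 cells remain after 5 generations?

14

1111.1111111111
1..111........1
1111.1111111111  (repeats generation 1; period 2)
generation 5: 1111.1111111111
count of 1: 14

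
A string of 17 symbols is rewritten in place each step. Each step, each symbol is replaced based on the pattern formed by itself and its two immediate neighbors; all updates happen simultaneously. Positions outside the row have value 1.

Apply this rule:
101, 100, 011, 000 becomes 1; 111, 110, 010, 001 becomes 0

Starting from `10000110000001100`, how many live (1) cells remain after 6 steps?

9

01110101111101010
11001011000010101
00100110111001011
10010101100100110
01001011010010101
10100110101001011
count of 1: 9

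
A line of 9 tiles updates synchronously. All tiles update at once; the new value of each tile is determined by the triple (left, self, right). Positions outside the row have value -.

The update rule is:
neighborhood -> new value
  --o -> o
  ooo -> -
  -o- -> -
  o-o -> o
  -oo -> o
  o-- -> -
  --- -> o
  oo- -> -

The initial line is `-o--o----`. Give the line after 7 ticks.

o---o--o-

o--o--ooo
--o--oo--
oo--oo--o
o--oo--o-
--oo--o--
ooo--o--o
o---o--o-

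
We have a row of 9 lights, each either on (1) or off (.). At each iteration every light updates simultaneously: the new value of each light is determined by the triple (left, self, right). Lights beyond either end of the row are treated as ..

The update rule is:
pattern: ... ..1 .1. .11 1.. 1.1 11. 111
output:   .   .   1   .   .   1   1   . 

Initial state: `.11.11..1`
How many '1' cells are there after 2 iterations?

4

..11.1..1
...111..1
count of 1: 4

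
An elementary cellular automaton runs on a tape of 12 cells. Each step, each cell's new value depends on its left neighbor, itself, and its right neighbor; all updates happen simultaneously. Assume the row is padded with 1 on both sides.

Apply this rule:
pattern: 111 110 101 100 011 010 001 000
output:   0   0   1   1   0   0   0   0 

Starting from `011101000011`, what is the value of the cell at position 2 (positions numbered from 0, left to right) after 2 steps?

0

100010100000
010001010000
position 2 holds 0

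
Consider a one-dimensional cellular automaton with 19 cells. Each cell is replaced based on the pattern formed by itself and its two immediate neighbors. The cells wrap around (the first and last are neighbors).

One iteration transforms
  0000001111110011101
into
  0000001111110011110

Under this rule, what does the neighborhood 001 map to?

At position 5 the neighborhood is 001; the next row has 0 there.

0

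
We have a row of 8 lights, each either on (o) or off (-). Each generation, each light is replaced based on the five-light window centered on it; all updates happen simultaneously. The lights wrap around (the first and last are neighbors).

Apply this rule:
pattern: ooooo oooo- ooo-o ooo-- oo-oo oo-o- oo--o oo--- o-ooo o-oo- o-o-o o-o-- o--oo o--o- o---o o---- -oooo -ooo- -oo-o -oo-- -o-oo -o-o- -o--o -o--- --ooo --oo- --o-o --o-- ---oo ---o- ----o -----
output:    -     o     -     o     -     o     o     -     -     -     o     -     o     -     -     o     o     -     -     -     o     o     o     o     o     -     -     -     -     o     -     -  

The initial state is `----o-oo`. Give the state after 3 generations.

oo---ooo

generation 1: -o-o-o--
generation 2: o-ooo-o-
generation 3: oo---ooo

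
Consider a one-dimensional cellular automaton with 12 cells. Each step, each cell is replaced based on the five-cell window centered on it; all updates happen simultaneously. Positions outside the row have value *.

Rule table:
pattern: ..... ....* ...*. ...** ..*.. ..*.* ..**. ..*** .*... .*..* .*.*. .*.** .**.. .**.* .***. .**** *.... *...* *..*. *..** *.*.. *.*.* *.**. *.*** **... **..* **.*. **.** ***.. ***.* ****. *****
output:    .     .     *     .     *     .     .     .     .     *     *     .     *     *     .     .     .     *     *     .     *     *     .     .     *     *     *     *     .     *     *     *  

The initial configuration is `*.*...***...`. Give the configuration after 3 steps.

****.*......

***.*....**.
*****.....**
****.*......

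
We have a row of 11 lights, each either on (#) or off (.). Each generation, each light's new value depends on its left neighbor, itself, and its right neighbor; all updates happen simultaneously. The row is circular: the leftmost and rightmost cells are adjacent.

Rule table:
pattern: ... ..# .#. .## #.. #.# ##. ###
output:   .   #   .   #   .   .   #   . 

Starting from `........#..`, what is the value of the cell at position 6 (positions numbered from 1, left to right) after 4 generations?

generation 1: .......#...
generation 2: ......#....
generation 3: .....#.....
generation 4: ....#......
position 6 holds .

.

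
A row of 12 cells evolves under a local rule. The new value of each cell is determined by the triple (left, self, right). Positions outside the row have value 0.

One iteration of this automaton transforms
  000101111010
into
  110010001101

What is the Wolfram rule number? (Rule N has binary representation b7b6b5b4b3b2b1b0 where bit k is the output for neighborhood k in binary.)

position 6: 111 → 0  (bit 7 = 0)
position 8: 110 → 1  (bit 6 = 1)
position 4: 101 → 1  (bit 5 = 1)
position 11: 100 → 1  (bit 4 = 1)
position 5: 011 → 0  (bit 3 = 0)
position 3: 010 → 0  (bit 2 = 0)
position 2: 001 → 0  (bit 1 = 0)
position 0: 000 → 1  (bit 0 = 1)
bits b7..b0 = 01110001 = 113

113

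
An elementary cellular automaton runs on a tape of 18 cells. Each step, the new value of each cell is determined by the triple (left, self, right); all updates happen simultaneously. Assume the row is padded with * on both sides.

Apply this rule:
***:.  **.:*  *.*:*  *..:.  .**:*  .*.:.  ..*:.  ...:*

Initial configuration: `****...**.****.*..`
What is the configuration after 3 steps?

...*.*.****..**...
.*..*.**..*..**.*.
*....***.....***.*

*....***.....***.*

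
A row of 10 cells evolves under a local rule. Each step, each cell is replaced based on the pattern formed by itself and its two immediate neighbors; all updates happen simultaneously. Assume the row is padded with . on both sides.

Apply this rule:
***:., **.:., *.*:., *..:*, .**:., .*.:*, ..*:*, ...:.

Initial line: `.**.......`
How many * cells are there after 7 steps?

step 1: *..*......
step 2: *****.....
step 3: .....*....
step 4: ....***...
step 5: ...*...*..
step 6: ..***.***.
step 7: .*.......*
count of *: 2

2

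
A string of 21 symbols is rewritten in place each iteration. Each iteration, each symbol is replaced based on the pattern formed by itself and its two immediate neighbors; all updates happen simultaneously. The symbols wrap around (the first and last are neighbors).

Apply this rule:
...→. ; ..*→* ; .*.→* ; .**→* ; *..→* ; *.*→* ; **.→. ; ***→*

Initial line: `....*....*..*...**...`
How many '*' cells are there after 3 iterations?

16

iteration 1: ...***..******.**.*..
iteration 2: ..***.*******.**.***.
iteration 3: .***.*******.**.***.*
count of *: 16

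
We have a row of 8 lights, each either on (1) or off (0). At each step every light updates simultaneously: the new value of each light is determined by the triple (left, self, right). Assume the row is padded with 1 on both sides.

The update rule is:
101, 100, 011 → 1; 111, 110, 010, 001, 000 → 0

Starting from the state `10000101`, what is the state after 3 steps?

01000011
10100010
01010001

01010001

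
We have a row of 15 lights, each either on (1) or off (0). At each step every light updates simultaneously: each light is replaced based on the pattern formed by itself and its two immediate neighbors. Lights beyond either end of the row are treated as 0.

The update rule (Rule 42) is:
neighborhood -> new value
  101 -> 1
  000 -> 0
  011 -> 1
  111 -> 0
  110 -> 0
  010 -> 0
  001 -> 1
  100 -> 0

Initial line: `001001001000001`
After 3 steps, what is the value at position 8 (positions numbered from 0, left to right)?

0

010010010000010
100100100000100
001001000001000
position 8 holds 0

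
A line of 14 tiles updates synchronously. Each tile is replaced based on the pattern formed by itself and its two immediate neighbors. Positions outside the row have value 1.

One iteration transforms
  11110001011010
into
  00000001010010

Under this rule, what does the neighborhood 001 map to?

At position 6 the neighborhood is 001; the next row has 0 there.

0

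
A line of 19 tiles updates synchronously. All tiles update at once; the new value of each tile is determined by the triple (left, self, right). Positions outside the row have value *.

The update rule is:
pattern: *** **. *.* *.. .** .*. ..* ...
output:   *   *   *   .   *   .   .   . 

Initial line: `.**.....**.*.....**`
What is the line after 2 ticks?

***.....***......**
***.....***......**

***.....***......**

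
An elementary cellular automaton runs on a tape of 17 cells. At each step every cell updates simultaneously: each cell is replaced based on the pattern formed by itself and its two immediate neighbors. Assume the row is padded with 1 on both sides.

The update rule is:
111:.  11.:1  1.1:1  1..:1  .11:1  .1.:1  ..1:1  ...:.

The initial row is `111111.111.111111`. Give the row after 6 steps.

.111111111111111.

.....111.111.....
1...11.111.11...1
11.11111.11111.11
.111...111...111.
11.11.11.11.11.11
.111111111111111.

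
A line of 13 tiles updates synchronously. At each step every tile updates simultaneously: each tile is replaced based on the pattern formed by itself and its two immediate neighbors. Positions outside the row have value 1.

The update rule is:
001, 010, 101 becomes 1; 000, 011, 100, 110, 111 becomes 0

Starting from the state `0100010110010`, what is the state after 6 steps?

0000010001000

1100111000111
0001000001000
0011000011001
0100000100010
1100001100111
0000010001000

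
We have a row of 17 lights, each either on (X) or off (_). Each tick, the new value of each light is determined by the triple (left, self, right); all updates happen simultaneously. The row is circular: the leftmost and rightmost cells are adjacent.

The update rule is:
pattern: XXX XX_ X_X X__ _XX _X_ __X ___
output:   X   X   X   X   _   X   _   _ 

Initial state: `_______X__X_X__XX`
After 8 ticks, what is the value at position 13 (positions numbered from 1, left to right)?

_

X______XX_XXXX__X
XX______XX_XXXX__
_XX______XX_XXXX_
__XX______XX_XXXX
X__XX______XX_XXX
XX__XX______XX_XX
XXX__XX______XX_X
XXXX__XX______XX_
position 13 holds _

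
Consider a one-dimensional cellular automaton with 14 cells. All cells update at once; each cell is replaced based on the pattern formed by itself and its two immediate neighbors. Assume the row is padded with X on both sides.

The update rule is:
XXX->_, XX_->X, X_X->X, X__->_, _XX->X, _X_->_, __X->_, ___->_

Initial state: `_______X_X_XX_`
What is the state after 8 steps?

_________XX___

step 1: ________X_XXXX
step 2: _________XX___
step 3: _________XX___  (fixed point — unchanged through step 8)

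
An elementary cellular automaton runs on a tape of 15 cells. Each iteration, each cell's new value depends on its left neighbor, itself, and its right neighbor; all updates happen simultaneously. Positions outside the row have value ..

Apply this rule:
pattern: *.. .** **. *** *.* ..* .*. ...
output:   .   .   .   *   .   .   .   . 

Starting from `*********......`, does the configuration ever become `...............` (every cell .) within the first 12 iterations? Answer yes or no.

iteration 1: .*******.......
iteration 2: ..*****........
iteration 3: ...***.........
iteration 4: ....*..........
iteration 5: ...............
all cells are . at iteration 5

yes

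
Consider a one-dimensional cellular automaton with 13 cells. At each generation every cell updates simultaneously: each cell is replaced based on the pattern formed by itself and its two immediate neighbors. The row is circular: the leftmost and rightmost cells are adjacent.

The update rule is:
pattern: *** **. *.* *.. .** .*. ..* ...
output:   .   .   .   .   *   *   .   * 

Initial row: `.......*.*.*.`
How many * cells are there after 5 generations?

******.*.*.*.
*......*.*.*.
*.****.*.*.*.
*.*....*.*.*.
*.*.**.*.*.*.
count of *: 7

7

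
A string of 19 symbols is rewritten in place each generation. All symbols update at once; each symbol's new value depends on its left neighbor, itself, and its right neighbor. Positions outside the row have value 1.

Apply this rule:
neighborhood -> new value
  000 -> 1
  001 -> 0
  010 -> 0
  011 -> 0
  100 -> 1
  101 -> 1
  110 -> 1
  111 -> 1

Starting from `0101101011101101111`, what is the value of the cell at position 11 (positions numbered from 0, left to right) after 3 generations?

1010110101110110111
1101011010111011011
1110101101011101101
position 11 holds 1

1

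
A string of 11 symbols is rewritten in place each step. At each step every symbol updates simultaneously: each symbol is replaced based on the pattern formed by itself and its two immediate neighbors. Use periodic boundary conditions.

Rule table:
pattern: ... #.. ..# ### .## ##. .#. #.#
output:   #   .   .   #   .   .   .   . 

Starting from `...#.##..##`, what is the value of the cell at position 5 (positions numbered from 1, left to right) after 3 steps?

.#.........
...########
.#..######.
position 5 holds #

#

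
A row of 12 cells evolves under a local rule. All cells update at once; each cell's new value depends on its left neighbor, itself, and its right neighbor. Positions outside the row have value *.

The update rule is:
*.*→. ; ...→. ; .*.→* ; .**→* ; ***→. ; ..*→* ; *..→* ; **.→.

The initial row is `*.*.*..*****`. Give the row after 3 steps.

..*.****....
***.*...*..*
....**.*****

....**.*****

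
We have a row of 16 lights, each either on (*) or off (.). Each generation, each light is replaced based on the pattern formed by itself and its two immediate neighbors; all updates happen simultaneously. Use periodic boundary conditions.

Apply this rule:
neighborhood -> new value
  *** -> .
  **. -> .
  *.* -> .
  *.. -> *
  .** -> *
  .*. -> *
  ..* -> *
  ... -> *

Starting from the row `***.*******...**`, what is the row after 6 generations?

generation 1: ....*......****.
generation 2: ************...*
generation 3: ............****
generation 4: *************...
generation 5: *............***
generation 6: .*************..

.*************..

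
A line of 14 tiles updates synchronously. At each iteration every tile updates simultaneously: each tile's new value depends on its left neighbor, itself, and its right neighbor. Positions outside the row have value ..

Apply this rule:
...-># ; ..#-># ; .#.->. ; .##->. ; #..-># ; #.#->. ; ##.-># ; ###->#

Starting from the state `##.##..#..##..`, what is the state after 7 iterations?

iteration 1: .#..###.##.###
iteration 2: #.##.##..#..##
iteration 3: ...#..###.##.#
iteration 4: ###.##.##..#..
iteration 5: .##..#..###.##
iteration 6: #.###.##.##..#
iteration 7: ...##..#..###.

...##..#..###.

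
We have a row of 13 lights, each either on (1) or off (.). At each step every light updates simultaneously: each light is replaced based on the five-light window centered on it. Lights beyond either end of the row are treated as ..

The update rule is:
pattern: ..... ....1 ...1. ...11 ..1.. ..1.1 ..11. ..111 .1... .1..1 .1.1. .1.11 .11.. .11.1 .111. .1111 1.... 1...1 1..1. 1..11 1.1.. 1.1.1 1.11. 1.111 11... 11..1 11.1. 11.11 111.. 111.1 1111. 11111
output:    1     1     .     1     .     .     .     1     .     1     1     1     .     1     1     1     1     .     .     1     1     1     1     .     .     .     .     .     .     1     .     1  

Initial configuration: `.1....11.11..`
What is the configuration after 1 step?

...111.1.1..1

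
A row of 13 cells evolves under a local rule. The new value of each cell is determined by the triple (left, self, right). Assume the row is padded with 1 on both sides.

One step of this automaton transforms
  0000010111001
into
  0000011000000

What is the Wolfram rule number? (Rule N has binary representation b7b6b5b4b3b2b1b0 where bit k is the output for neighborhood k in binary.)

36

position 8: 111 → 0  (bit 7 = 0)
position 9: 110 → 0  (bit 6 = 0)
position 6: 101 → 1  (bit 5 = 1)
position 0: 100 → 0  (bit 4 = 0)
position 7: 011 → 0  (bit 3 = 0)
position 5: 010 → 1  (bit 2 = 1)
position 4: 001 → 0  (bit 1 = 0)
position 1: 000 → 0  (bit 0 = 0)
bits b7..b0 = 00100100 = 36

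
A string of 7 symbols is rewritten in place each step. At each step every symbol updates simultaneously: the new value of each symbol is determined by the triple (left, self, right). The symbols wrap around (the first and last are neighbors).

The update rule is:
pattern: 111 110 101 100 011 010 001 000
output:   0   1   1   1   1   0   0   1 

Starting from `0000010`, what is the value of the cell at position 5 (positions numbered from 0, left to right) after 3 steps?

1111001
0001101
1101110
position 5 holds 1

1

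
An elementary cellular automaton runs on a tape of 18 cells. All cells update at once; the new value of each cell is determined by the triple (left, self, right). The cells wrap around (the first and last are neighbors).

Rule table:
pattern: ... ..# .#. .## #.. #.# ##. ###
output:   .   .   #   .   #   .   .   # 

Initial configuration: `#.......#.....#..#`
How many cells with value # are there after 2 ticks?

tick 1: .#......##....##..
tick 2: .##.......#.....#.
count of #: 4

4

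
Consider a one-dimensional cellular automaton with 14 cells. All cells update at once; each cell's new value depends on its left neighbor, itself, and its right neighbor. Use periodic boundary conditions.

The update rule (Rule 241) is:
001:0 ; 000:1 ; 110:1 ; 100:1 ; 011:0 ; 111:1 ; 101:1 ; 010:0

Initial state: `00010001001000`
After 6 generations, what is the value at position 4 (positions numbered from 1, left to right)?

generation 1: 11001100100111
generation 2: 11100110010011
generation 3: 11110011001001
generation 4: 11111001100100
generation 5: 01111100110010
generation 6: 00111110011001
position 4 holds 1

1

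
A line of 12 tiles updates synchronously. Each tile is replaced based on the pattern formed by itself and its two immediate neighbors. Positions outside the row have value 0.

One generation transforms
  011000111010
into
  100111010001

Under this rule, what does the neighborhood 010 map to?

At position 10 the neighborhood is 010; the next row has 0 there.

0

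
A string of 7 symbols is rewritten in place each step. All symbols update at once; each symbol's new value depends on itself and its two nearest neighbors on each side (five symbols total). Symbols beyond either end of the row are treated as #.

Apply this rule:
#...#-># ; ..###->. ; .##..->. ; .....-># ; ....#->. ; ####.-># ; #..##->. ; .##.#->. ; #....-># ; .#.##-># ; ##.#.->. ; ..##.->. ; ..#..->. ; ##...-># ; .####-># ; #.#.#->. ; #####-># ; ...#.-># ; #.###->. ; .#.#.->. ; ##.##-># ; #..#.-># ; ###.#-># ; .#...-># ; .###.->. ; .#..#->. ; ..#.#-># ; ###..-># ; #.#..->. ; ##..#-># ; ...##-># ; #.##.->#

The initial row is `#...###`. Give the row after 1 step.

####.##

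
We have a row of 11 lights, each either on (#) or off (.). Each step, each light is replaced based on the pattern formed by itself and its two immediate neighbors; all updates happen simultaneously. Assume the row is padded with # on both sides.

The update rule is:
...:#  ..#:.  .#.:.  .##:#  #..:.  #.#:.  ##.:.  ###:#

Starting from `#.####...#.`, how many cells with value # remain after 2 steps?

3

..###..#...
..##.....#.
count of #: 3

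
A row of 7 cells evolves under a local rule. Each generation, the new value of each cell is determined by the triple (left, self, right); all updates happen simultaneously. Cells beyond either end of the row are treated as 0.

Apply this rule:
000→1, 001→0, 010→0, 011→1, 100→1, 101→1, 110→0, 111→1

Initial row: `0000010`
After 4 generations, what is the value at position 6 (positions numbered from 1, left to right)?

1111001
1110100
1101011
1010110
position 6 holds 1

1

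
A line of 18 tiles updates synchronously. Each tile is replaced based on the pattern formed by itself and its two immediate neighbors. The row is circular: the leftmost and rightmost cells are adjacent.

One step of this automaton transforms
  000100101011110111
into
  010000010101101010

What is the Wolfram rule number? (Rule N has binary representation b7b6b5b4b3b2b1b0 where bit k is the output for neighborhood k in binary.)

161

position 11: 111 → 1  (bit 7 = 1)
position 13: 110 → 0  (bit 6 = 0)
position 7: 101 → 1  (bit 5 = 1)
position 0: 100 → 0  (bit 4 = 0)
position 10: 011 → 0  (bit 3 = 0)
position 3: 010 → 0  (bit 2 = 0)
position 2: 001 → 0  (bit 1 = 0)
position 1: 000 → 1  (bit 0 = 1)
bits b7..b0 = 10100001 = 161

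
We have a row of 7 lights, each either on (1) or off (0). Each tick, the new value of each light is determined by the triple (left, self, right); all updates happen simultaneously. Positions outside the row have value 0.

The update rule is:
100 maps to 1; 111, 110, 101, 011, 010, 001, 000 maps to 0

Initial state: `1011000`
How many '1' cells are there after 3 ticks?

tick 1: 0000100
tick 2: 0000010
tick 3: 0000001
count of 1: 1

1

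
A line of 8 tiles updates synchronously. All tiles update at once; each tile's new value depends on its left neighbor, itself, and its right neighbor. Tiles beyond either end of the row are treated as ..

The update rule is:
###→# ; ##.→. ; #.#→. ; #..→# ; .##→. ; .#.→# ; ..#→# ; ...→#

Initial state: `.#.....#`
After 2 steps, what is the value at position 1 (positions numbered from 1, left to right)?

.

########
.######.
position 1 holds .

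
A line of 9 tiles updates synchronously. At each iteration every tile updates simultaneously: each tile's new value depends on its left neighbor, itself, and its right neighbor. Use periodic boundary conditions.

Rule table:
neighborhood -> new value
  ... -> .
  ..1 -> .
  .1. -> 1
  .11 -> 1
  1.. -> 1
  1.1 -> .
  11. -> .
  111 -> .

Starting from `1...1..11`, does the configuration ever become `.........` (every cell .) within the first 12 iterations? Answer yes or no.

iteration 1: .1..11.1.
iteration 2: .11.1..11
iteration 3: .1..11.1.  (repeats iteration 1; period 2)
iteration 12: .11.1..11
iteration 12 is .11.1..11, still not uniform .

no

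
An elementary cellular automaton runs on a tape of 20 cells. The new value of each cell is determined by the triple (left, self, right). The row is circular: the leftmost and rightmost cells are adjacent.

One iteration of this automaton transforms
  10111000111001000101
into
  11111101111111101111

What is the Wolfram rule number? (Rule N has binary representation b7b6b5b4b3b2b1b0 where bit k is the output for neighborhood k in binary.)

position 3: 111 → 1  (bit 7 = 1)
position 0: 110 → 1  (bit 6 = 1)
position 1: 101 → 1  (bit 5 = 1)
position 5: 100 → 1  (bit 4 = 1)
position 2: 011 → 1  (bit 3 = 1)
position 13: 010 → 1  (bit 2 = 1)
position 7: 001 → 1  (bit 1 = 1)
position 6: 000 → 0  (bit 0 = 0)
bits b7..b0 = 11111110 = 254

254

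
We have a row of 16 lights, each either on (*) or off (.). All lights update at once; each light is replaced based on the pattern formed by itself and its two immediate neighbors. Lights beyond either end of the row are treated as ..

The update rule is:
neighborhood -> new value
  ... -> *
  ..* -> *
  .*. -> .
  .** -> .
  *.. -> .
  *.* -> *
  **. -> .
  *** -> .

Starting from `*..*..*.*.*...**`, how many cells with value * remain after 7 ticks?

5

tick 1: ..*..*.*.*..**..
tick 2: **..*.*.*..*...*
tick 3: ...*.*.*..*..**.
tick 4: ***.*.*..*..*...
tick 5: ...*.*..*..*..**
tick 6: ***.*..*..*..*..
tick 7: ...*..*..*..*..*
count of *: 5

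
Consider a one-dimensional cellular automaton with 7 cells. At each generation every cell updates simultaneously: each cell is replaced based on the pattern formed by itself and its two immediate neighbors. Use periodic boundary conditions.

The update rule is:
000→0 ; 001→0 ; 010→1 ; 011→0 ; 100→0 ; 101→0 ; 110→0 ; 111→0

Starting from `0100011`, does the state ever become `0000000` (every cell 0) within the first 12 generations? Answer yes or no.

no

0100000
0100000  (fixed point — unchanged through generation 12)
generation 12 is 0100000, still not uniform 0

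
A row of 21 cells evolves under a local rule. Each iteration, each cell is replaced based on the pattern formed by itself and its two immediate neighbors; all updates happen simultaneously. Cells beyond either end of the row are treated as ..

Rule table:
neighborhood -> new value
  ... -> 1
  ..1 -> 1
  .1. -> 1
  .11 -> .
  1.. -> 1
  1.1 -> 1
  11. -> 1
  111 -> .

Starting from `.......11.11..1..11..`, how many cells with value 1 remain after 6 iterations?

1111111.11.111111.111
......11.11.....11..1
111111.11.111111.1111
.....11.11.....11...1
11111.11.111111.11111
....11.11.....11....1
count of 1: 7

7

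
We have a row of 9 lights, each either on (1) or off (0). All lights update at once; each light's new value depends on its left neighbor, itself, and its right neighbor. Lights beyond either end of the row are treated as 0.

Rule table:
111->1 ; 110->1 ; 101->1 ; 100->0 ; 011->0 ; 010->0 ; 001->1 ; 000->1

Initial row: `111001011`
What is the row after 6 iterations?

101010100

011010101
101101010
010110100
101011001
010101010
101010100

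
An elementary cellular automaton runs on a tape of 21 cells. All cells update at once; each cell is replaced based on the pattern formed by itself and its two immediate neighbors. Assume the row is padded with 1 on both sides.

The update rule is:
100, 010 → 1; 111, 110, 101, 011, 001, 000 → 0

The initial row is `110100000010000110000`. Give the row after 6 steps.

step 1: 000110000011000001000
step 2: 100001000000100001100
step 3: 010001100000110000010
step 4: 011000010000001000010
step 5: 000100011000001100010
step 6: 100110000100000010010

100110000100000010010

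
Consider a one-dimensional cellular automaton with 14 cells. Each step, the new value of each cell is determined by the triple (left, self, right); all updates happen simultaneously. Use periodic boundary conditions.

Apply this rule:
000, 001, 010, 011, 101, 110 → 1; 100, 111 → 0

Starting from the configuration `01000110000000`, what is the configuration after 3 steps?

11010110101111

11011110111111
01110011100000
11010110101111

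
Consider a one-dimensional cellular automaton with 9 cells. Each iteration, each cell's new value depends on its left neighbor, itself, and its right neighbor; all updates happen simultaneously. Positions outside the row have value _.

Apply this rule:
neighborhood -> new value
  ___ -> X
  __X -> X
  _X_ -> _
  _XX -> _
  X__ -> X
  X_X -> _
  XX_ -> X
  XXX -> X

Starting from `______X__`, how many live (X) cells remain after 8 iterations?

iteration 1: XXXXXX_XX
iteration 2: _XXXXX__X
iteration 3: X_XXXXXX_
iteration 4: ___XXXXXX
iteration 5: XXX_XXXXX
iteration 6: _XX__XXXX
iteration 7: X_XXX_XXX
iteration 8: ___XX__XX
count of X: 4

4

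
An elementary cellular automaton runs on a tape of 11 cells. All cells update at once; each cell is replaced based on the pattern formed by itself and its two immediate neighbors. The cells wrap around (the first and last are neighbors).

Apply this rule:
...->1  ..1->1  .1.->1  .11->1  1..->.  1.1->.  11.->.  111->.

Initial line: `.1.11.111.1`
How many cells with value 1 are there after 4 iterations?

.1.1..1...1
.1.1.11.111
.1.1.1..1..
11.1.1.11.1
count of 1: 7

7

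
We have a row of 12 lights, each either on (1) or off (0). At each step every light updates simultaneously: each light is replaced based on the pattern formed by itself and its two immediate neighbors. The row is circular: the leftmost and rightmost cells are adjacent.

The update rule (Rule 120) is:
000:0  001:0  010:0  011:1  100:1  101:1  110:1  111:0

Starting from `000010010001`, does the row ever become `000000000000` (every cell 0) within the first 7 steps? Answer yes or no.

no

100001001000
010000100100
001000010010
000100001001
100010000100
010001000010
001000100001
step 7 is 001000100001, still not uniform 0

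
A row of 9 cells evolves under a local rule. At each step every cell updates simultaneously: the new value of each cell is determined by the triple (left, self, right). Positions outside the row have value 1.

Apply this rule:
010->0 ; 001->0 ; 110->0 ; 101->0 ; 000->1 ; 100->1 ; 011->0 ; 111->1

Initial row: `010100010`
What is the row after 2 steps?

111000110

000011000
111000110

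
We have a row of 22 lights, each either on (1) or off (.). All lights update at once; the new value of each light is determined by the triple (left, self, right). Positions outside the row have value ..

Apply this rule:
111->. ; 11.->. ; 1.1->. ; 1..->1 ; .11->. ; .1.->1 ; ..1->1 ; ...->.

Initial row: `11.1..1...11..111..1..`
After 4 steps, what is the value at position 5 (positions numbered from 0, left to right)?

.

...11111.1..11...1111.
..1......111..1.1....1
.111....1...111.11..11
1...1..111.1......11..
position 5 holds .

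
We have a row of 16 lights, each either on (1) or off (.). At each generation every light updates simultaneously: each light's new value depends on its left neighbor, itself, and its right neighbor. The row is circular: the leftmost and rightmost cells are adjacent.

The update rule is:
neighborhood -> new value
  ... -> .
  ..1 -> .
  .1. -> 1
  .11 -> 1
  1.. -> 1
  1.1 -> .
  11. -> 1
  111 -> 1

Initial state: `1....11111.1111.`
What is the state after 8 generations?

1111.11111.1111.

generation 1: 11...11111.1111.
generation 2: 111..11111.1111.
generation 3: 1111.11111.1111.
generation 4: 1111.11111.1111.  (fixed point — unchanged through generation 8)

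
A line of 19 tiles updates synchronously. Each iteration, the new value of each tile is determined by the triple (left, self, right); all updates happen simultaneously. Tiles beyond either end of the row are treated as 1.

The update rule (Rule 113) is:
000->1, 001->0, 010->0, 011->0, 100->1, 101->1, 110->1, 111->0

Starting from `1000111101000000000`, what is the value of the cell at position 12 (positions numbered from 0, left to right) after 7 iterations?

0

1110000110111111110
0011110011000000011
1000011001111111000
1111001100000001110
0001100111111100011
1100110000000111000
0110011111110001110
position 12 holds 0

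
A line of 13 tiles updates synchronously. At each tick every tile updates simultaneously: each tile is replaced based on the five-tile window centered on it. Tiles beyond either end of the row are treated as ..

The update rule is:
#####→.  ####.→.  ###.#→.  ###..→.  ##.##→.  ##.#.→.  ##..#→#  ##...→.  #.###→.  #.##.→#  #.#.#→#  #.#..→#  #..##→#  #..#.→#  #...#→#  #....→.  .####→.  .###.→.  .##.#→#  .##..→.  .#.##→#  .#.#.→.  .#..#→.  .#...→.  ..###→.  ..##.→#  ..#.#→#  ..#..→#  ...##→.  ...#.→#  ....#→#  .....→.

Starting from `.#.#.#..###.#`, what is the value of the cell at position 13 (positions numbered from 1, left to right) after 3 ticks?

.

##.#.#.#....#
##.#.#.#..###
##.#.#.#.#...
position 13 holds .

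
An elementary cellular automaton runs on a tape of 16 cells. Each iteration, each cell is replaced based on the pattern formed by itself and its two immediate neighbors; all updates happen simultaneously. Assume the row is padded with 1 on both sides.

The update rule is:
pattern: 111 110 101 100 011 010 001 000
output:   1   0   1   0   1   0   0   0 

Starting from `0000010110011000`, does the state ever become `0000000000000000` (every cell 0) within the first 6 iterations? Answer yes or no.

yes

iteration 1: 0000001100010000
iteration 2: 0000001000000000
iteration 3: 0000000000000000
all cells are 0 at iteration 3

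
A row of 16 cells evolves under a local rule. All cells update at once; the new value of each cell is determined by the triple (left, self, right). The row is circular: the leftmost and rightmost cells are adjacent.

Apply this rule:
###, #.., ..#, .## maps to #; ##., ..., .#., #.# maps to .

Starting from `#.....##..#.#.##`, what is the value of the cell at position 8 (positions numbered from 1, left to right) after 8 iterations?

.#...##.##....##
..#.##..#.#..##.
.#..#.##...###.#
..##..#.#.###...
.##.##....##.#..
##..#.#..##...#.
#.##...###.#.#..
..#.#.###.....##
position 8 holds #

#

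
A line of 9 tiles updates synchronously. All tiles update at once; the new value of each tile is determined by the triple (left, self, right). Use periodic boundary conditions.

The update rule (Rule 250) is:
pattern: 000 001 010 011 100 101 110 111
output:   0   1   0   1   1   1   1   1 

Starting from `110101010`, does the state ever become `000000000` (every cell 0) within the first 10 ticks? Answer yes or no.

tick 1: 111010101
tick 2: 111101011
tick 3: 111110111
tick 4: 111111111
tick 5: 111111111  (fixed point — unchanged through tick 10)
tick 10 is 111111111, still not uniform 0

no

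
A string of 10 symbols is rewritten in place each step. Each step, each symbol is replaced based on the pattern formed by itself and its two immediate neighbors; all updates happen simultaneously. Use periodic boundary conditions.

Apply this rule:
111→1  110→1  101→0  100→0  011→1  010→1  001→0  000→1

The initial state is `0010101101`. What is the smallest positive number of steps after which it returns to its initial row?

step 1: 0010101101

1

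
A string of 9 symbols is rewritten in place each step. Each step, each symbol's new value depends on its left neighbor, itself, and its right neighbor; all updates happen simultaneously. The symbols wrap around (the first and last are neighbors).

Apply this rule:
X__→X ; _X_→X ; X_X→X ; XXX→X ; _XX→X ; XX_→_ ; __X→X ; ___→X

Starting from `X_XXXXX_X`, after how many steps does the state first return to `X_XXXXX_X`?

9

step 1: _XXXXX_XX
step 2: XXXXX_XX_
step 3: XXXX_XX_X
step 4: XXX_XX_XX
step 5: XX_XX_XXX
step 6: X_XX_XXXX
step 7: _XX_XXXXX
step 8: XX_XXXXX_
step 9: X_XXXXX_X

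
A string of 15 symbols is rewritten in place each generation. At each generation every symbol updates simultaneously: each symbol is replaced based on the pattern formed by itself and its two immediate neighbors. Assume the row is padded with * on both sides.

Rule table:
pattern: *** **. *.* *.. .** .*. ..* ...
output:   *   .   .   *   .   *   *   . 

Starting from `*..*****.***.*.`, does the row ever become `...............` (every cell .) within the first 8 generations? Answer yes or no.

no

generation 1: .**.***...*..*.
generation 2: .....*.*.*****.
generation 3: *...**.*..***..
generation 4: .*.*...***.*.**
generation 5: .*.**.*.*..*..*
generation 6: .*....*.******.
generation 7: .**..**..****..
generation 8: ...**..**.**.**
generation 8 is ...**..**.**.**, still not uniform .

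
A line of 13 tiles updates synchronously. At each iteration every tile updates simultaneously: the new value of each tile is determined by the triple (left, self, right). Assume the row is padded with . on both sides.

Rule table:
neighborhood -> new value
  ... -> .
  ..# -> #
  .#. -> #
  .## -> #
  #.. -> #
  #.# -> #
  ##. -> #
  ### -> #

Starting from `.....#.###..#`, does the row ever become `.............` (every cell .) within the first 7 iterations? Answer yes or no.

....#########
...##########
..###########
.############
#############
#############  (fixed point — unchanged through iteration 7)
iteration 7 is #############, still not uniform .

no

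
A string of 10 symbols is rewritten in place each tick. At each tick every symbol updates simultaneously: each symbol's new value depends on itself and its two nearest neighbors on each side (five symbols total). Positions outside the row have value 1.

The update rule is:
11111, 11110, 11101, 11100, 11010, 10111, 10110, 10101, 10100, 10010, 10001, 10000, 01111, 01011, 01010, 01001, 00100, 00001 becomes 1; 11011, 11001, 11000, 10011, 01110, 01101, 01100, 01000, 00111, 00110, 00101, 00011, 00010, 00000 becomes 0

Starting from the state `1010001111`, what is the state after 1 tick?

1110100111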